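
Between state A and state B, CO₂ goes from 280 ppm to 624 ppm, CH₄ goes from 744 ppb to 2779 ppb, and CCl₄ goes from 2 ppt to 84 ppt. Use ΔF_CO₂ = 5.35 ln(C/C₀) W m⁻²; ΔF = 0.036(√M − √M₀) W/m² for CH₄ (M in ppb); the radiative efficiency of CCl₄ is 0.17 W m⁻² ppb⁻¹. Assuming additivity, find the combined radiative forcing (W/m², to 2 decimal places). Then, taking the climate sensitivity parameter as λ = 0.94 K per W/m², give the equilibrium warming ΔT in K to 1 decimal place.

CO₂: 5.35 × ln(624/280) = 5.35 × ln(2.22857) = 5.35 × 0.80136 = 4.2873 W/m².
CH₄: 0.036 × (√2779 − √744) = 0.036 × (52.7162 − 27.2764) = 0.036 × 25.4398 = 0.9158 W/m².
CCl₄: Δ = 84 − 2 = 82 ppt = 0.082 ppb; ΔF = 0.17 × 0.082 = 0.0139 W/m².
Total ΔF = 4.2873 + 0.9158 + 0.0139 = 5.2170 W/m².
ΔT = λ ΔF = 0.94 × 5.22 = 4.9068 K.

ΔF = 5.22 W/m²; ΔT = 4.9 K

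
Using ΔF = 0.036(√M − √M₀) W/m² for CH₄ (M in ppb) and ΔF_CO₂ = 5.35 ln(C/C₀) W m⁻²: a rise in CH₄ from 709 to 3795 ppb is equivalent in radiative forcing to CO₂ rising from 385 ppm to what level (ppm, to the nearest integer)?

C ≈ 487 ppm

CH₄ forcing: 0.036 × (√3795 − √709) = 0.036 × (61.6036 − 26.6271) = 0.036 × 34.9765 = 1.25915 W/m².
Set 5.35 ln(C/385) = 1.25915: ln(C/385) = 1.25915/5.35 = 0.23536, so C = 385 × e^0.23536 = 385 × 1.26536 = 487.16 ppm.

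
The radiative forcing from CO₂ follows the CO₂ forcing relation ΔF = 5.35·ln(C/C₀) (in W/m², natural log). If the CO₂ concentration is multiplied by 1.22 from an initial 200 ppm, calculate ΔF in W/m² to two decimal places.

ΔF = 1.06 W/m²

Because the forcing depends only on the ratio C/C₀, the initial concentration does not enter.
ΔF = 5.35 × ln(1.22) = 5.35 × 0.19885 = 1.0638 W/m².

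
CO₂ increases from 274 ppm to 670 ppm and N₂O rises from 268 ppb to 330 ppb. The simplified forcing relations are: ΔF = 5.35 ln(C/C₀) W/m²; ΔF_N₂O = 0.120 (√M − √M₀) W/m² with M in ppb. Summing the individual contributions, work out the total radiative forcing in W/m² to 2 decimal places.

ΔF = 5.00 W/m²

CO₂: 5.35 × ln(670/274) = 5.35 × ln(2.44526) = 5.35 × 0.89415 = 4.7837 W/m².
N₂O: 0.120 × (√330 − √268) = 0.120 × (18.1659 − 16.3707) = 0.120 × 1.7952 = 0.2154 W/m².
Total ΔF = 4.7837 + 0.2154 = 4.9991 W/m².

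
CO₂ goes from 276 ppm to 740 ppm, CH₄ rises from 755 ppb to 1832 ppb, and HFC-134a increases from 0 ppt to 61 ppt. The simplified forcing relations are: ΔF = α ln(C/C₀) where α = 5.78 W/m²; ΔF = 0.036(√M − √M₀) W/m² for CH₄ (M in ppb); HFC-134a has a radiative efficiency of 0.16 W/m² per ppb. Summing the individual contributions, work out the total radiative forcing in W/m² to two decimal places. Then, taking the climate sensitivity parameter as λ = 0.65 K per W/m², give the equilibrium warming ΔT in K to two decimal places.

ΔF = 6.26 W/m²; ΔT = 4.07 K

CO₂: 5.78 × ln(740/276) = 5.78 × ln(2.68116) = 5.78 × 0.98625 = 5.7005 W/m².
CH₄: 0.036 × (√1832 − √755) = 0.036 × (42.8019 − 27.4773) = 0.036 × 15.3246 = 0.5517 W/m².
HFC-134a: Δ = 61 − 0 = 61 ppt = 0.061 ppb; ΔF = 0.16 × 0.061 = 0.0098 W/m².
Total ΔF = 5.7005 + 0.5517 + 0.0098 = 6.2620 W/m².
ΔT = λ ΔF = 0.65 × 6.26 = 4.0690 K.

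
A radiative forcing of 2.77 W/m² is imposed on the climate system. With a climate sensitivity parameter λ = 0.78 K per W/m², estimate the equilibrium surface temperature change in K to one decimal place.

ΔT = 2.2 K

ΔT = λ ΔF = 0.78 × 2.77 = 2.1606 K.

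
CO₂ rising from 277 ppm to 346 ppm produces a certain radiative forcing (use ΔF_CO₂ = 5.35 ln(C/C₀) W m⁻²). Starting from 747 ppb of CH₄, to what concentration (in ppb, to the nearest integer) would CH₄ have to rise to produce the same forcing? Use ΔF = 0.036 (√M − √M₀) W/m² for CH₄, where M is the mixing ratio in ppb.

M ≈ 3646 ppb

CO₂ forcing: 5.35 × ln(346/277) = 5.35 × 0.222421 = 1.18995 W/m².
Set 0.036(√M − √747) = 1.18995: √M = 1.18995/0.036 + √747 = 33.0542 + 27.3313 = 60.3855.
M = (60.3855)² = 3646.41 ppb.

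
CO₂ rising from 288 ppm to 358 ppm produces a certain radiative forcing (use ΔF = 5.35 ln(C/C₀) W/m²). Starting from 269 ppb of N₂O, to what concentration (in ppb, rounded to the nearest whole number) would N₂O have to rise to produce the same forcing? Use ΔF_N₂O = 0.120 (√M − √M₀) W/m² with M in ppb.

CO₂ forcing: 5.35 × ln(358/288) = 5.35 × 0.217573 = 1.16402 W/m².
Set 0.120(√M − √269) = 1.16402: √M = 1.16402/0.120 + √269 = 9.7002 + 16.4012 = 26.1014.
M = (26.1014)² = 681.28 ppb.

M ≈ 681 ppb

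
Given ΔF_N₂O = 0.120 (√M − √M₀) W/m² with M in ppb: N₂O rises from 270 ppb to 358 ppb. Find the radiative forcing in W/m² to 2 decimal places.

ΔF = 0.30 W/m²

N₂O: 0.120 × (√358 − √270) = 0.120 × (18.9209 − 16.4317) = 0.120 × 2.4892 = 0.2987 W/m².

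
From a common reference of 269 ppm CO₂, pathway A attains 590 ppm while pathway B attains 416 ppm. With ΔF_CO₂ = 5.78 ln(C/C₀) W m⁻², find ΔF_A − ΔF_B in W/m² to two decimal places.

ΔF_A = 5.78 ln(590/269) = 5.78 × 0.78541 = 4.5397 W/m².
ΔF_B = 5.78 ln(416/269) = 5.78 × 0.43597 = 2.5199 W/m².
Difference: 4.5397 − 2.5199 = 2.0198 W/m².

ΔF_A − ΔF_B = 2.02 W/m²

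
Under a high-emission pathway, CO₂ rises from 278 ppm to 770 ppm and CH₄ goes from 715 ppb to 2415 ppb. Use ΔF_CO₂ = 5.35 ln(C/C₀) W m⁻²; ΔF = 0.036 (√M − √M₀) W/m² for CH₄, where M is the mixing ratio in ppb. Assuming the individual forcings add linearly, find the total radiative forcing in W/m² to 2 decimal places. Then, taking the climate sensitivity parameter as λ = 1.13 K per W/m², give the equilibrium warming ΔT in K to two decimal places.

CO₂: 5.35 × ln(770/278) = 5.35 × ln(2.76978) = 5.35 × 1.01877 = 5.4504 W/m².
CH₄: 0.036 × (√2415 − √715) = 0.036 × (49.1426 − 26.7395) = 0.036 × 22.4031 = 0.8065 W/m².
Total ΔF = 5.4504 + 0.8065 = 6.2569 W/m².
ΔT = λ ΔF = 1.13 × 6.26 = 7.0738 K.

ΔF = 6.26 W/m²; ΔT = 7.07 K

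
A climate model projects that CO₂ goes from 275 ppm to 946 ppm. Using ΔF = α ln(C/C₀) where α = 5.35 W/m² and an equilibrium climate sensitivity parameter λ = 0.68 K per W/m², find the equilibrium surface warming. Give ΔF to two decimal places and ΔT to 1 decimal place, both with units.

CO₂: 5.35 × ln(946/275) = 5.35 × ln(3.44000) = 5.35 × 1.23547 = 6.6098 W/m².
ΔT = λ ΔF = 0.68 × 6.61 = 4.4948 K.

ΔF = 6.61 W/m²; ΔT = 4.5 K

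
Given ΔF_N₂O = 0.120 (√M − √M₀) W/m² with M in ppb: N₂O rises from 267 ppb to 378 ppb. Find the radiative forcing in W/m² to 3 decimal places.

ΔF = 0.372 W/m²

N₂O: 0.120 × (√378 − √267) = 0.120 × (19.4422 − 16.3401) = 0.120 × 3.1021 = 0.3723 W/m².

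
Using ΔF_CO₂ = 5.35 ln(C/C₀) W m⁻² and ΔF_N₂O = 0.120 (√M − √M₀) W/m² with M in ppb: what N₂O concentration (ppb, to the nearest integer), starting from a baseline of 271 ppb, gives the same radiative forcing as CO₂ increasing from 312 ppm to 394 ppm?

CO₂ forcing: 5.35 × ln(394/312) = 5.35 × 0.233348 = 1.24841 W/m².
Set 0.120(√M − √271) = 1.24841: √M = 1.24841/0.120 + √271 = 10.4034 + 16.4621 = 26.8655.
M = (26.8655)² = 721.76 ppb.

M ≈ 722 ppb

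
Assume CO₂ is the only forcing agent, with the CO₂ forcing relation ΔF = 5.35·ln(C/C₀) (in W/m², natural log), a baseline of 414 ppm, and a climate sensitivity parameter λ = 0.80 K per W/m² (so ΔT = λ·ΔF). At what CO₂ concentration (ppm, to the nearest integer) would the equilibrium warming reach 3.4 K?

C ≈ 916 ppm

Required forcing: ΔF = ΔT/λ = 3.4/0.80 = 4.2500 W/m².
Then ln(C/414) = ΔF/5.35 = 4.2500/5.35 = 0.79439.
So C = 414 × e^0.79439 = 414 × 2.21309 = 916.22 ppm.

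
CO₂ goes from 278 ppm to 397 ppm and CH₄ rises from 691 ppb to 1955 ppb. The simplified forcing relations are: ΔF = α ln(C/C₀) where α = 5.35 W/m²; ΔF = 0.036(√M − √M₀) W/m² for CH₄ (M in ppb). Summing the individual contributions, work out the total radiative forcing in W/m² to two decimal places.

ΔF = 2.55 W/m²

CO₂: 5.35 × ln(397/278) = 5.35 × ln(1.42806) = 5.35 × 0.35632 = 1.9063 W/m².
CH₄: 0.036 × (√1955 − √691) = 0.036 × (44.2154 − 26.2869) = 0.036 × 17.9285 = 0.6454 W/m².
Total ΔF = 1.9063 + 0.6454 = 2.5517 W/m².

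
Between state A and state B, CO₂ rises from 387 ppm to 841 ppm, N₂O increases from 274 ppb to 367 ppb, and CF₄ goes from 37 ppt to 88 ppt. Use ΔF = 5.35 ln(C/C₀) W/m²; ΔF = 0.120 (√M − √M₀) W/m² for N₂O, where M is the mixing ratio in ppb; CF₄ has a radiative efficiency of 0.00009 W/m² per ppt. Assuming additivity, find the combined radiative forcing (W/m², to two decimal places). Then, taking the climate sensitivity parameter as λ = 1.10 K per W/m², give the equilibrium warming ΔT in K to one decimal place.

ΔF = 4.47 W/m²; ΔT = 4.9 K

CO₂: 5.35 × ln(841/387) = 5.35 × ln(2.17313) = 5.35 × 0.77617 = 4.1525 W/m².
N₂O: 0.120 × (√367 − √274) = 0.120 × (19.1572 − 16.5529) = 0.120 × 2.6043 = 0.3125 W/m².
CF₄: ΔF = 0.00009 × (88 − 37) = 0.00009 × 51 = 0.0046 W/m².
Total ΔF = 4.1525 + 0.3125 + 0.0046 = 4.4696 W/m².
ΔT = λ ΔF = 1.10 × 4.47 = 4.9170 K.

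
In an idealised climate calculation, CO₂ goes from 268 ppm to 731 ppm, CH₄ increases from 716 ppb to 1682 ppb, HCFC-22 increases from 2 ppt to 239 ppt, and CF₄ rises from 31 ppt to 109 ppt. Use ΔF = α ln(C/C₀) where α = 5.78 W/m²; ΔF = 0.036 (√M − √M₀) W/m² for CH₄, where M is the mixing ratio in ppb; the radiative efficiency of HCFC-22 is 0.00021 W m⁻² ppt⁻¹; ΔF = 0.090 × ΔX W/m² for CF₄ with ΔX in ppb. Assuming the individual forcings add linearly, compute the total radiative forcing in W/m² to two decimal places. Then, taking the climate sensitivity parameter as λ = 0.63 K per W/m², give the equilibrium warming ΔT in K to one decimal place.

ΔF = 6.37 W/m²; ΔT = 4.0 K

CO₂: 5.78 × ln(731/268) = 5.78 × ln(2.72761) = 5.78 × 1.00343 = 5.7998 W/m².
CH₄: 0.036 × (√1682 − √716) = 0.036 × (41.0122 − 26.7582) = 0.036 × 14.2540 = 0.5131 W/m².
HCFC-22: ΔF = 0.00021 × (239 − 2) = 0.00021 × 237 = 0.0498 W/m².
CF₄: Δ = 109 − 31 = 78 ppt = 0.078 ppb; ΔF = 0.090 × 0.078 = 0.0070 W/m².
Total ΔF = 5.7998 + 0.5131 + 0.0498 + 0.0070 = 6.3697 W/m².
ΔT = λ ΔF = 0.63 × 6.37 = 4.0131 K.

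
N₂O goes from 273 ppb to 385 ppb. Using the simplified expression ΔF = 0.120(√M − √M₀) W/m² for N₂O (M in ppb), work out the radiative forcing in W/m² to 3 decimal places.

ΔF = 0.372 W/m²

N₂O: 0.120 × (√385 − √273) = 0.120 × (19.6214 − 16.5227) = 0.120 × 3.0987 = 0.3718 W/m².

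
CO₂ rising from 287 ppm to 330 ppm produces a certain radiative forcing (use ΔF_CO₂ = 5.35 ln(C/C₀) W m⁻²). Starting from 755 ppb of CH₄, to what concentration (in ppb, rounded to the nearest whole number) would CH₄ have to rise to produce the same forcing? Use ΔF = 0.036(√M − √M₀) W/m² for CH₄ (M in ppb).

M ≈ 2326 ppb

CO₂ forcing: 5.35 × ln(330/287) = 5.35 × 0.139610 = 0.74691 W/m².
Set 0.036(√M − √755) = 0.74691: √M = 0.74691/0.036 + √755 = 20.7475 + 27.4773 = 48.2248.
M = (48.2248)² = 2325.63 ppb.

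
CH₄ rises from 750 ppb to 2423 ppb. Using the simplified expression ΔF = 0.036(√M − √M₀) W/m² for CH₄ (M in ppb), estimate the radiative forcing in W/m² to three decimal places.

CH₄: 0.036 × (√2423 − √750) = 0.036 × (49.2240 − 27.3861) = 0.036 × 21.8379 = 0.7862 W/m².

ΔF = 0.786 W/m²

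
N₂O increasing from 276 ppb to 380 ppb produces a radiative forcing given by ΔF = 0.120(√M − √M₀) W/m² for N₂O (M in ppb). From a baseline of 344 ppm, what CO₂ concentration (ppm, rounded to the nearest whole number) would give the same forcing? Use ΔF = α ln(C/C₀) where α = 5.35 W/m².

N₂O forcing: 0.120 × (√380 − √276) = 0.120 × (19.4936 − 16.6132) = 0.120 × 2.8804 = 0.34565 W/m².
Set 5.35 ln(C/344) = 0.34565: ln(C/344) = 0.34565/5.35 = 0.06461, so C = 344 × e^0.06461 = 344 × 1.06674 = 366.96 ppm.

C ≈ 367 ppm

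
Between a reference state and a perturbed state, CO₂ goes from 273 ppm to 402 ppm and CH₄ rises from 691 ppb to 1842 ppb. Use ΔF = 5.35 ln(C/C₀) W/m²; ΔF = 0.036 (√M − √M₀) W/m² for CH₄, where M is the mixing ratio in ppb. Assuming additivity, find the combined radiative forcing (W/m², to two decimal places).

ΔF = 2.67 W/m²

CO₂: 5.35 × ln(402/273) = 5.35 × ln(1.47253) = 5.35 × 0.38698 = 2.0703 W/m².
CH₄: 0.036 × (√1842 − √691) = 0.036 × (42.9185 − 26.2869) = 0.036 × 16.6316 = 0.5987 W/m².
Total ΔF = 2.0703 + 0.5987 = 2.6690 W/m².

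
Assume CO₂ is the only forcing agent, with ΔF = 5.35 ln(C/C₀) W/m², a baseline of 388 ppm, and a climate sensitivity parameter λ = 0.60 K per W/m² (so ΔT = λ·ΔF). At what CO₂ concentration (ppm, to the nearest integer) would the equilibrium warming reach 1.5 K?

Required forcing: ΔF = ΔT/λ = 1.5/0.60 = 2.5000 W/m².
Then ln(C/388) = ΔF/5.35 = 2.5000/5.35 = 0.46729.
So C = 388 × e^0.46729 = 388 × 1.59566 = 619.12 ppm.

C ≈ 619 ppm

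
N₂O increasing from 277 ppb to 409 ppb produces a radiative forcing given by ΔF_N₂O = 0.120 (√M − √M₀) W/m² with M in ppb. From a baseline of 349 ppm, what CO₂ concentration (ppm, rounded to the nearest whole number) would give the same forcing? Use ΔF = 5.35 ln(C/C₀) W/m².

N₂O forcing: 0.120 × (√409 − √277) = 0.120 × (20.2237 − 16.6433) = 0.120 × 3.5804 = 0.42965 W/m².
Set 5.35 ln(C/349) = 0.42965: ln(C/349) = 0.42965/5.35 = 0.08031, so C = 349 × e^0.08031 = 349 × 1.08362 = 378.18 ppm.

C ≈ 378 ppm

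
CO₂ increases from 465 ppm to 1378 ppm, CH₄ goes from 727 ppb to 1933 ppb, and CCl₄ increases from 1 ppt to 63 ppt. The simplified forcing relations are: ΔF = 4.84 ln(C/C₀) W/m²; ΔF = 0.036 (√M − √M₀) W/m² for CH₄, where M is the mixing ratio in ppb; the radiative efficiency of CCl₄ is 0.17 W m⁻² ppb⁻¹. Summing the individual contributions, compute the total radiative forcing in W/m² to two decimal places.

CO₂: 4.84 × ln(1378/465) = 4.84 × ln(2.96344) = 4.84 × 1.08635 = 5.2579 W/m².
CH₄: 0.036 × (√1933 − √727) = 0.036 × (43.9659 − 26.9629) = 0.036 × 17.0030 = 0.6121 W/m².
CCl₄: Δ = 63 − 1 = 62 ppt = 0.062 ppb; ΔF = 0.17 × 0.062 = 0.0105 W/m².
Total ΔF = 5.2579 + 0.6121 + 0.0105 = 5.8805 W/m².

ΔF = 5.88 W/m²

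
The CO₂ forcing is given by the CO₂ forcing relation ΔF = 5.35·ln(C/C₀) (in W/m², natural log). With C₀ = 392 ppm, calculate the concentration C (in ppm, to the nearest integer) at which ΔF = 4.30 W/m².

Set 5.35 ln(C/392) = 4.30, so ln(C/392) = 4.30/5.35 = 0.80374.
Then C/392 = e^0.80374 = 2.23388, giving C = 392 × 2.23388 = 875.68 ppm.

C ≈ 876 ppm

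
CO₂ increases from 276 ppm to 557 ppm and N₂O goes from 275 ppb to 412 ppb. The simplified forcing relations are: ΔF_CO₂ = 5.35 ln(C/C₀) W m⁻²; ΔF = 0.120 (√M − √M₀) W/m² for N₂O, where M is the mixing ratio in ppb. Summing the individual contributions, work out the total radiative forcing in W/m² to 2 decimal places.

ΔF = 4.20 W/m²

CO₂: 5.35 × ln(557/276) = 5.35 × ln(2.01812) = 5.35 × 0.70217 = 3.7566 W/m².
N₂O: 0.120 × (√412 − √275) = 0.120 × (20.2978 − 16.5831) = 0.120 × 3.7147 = 0.4458 W/m².
Total ΔF = 3.7566 + 0.4458 = 4.2024 W/m².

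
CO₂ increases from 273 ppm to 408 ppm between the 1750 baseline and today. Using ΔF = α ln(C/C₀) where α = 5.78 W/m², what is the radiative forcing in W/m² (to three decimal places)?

CO₂: 5.78 × ln(408/273) = 5.78 × ln(1.49451) = 5.78 × 0.40180 = 2.3224 W/m².

ΔF = 2.322 W/m²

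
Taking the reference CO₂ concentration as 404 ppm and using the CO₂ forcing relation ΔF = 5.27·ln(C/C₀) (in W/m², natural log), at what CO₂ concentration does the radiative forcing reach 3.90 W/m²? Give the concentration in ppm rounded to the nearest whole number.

C ≈ 847 ppm

Set 5.27 ln(C/404) = 3.90, so ln(C/404) = 3.90/5.27 = 0.74004.
Then C/404 = e^0.74004 = 2.09602, giving C = 404 × 2.09602 = 846.79 ppm.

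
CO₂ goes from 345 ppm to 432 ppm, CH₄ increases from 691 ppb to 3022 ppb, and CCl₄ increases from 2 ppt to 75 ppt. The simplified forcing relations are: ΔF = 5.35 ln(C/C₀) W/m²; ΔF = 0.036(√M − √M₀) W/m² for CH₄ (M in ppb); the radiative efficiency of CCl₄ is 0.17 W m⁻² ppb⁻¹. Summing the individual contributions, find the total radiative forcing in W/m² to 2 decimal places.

CO₂: 5.35 × ln(432/345) = 5.35 × ln(1.25217) = 5.35 × 0.22488 = 1.2031 W/m².
CH₄: 0.036 × (√3022 − √691) = 0.036 × (54.9727 − 26.2869) = 0.036 × 28.6858 = 1.0327 W/m².
CCl₄: Δ = 75 − 2 = 73 ppt = 0.073 ppb; ΔF = 0.17 × 0.073 = 0.0124 W/m².
Total ΔF = 1.2031 + 1.0327 + 0.0124 = 2.2482 W/m².

ΔF = 2.25 W/m²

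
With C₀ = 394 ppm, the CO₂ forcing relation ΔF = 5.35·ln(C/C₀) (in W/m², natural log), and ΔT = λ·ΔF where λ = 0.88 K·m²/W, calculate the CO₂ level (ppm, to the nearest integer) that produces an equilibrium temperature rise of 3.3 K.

Required forcing: ΔF = ΔT/λ = 3.3/0.88 = 3.7500 W/m².
Then ln(C/394) = ΔF/5.35 = 3.7500/5.35 = 0.70093.
So C = 394 × e^0.70093 = 394 × 2.01563 = 794.16 ppm.

C ≈ 794 ppm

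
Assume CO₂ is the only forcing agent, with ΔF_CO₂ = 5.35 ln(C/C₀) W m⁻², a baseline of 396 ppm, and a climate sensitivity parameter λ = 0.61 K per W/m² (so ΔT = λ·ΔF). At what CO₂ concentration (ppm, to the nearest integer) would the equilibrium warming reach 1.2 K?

Required forcing: ΔF = ΔT/λ = 1.2/0.61 = 1.9672 W/m².
Then ln(C/396) = ΔF/5.35 = 1.9672/5.35 = 0.36770.
So C = 396 × e^0.36770 = 396 × 1.44441 = 571.99 ppm.

C ≈ 572 ppm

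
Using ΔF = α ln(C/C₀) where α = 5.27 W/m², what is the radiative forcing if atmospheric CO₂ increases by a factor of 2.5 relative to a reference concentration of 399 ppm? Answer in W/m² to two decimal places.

ΔF = 5.27 × ln(2.5) = 5.27 × 0.91629 = 4.8288 W/m².

ΔF = 4.83 W/m²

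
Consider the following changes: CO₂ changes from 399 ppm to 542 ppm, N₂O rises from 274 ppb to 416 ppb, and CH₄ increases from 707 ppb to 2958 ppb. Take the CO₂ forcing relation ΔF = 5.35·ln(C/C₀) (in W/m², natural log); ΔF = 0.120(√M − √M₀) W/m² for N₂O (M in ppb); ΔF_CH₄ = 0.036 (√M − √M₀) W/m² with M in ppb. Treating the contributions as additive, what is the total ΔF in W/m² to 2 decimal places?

ΔF = 3.10 W/m²

CO₂: 5.35 × ln(542/399) = 5.35 × ln(1.35840) = 5.35 × 0.30631 = 1.6388 W/m².
N₂O: 0.120 × (√416 − √274) = 0.120 × (20.3961 − 16.5529) = 0.120 × 3.8432 = 0.4612 W/m².
CH₄: 0.036 × (√2958 − √707) = 0.036 × (54.3875 − 26.5895) = 0.036 × 27.7980 = 1.0007 W/m².
Total ΔF = 1.6388 + 0.4612 + 1.0007 = 3.1007 W/m².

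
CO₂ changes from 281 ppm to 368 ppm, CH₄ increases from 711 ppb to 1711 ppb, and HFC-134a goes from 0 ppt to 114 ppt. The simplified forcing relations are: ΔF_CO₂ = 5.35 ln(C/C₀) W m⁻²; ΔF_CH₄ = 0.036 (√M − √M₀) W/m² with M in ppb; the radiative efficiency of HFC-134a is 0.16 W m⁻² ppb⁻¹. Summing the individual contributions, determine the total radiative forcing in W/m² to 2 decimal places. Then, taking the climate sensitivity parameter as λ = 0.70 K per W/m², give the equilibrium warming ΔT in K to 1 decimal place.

CO₂: 5.35 × ln(368/281) = 5.35 × ln(1.30961) = 5.35 × 0.26973 = 1.4431 W/m².
CH₄: 0.036 × (√1711 − √711) = 0.036 × (41.3642 − 26.6646) = 0.036 × 14.6996 = 0.5292 W/m².
HFC-134a: Δ = 114 − 0 = 114 ppt = 0.114 ppb; ΔF = 0.16 × 0.114 = 0.0182 W/m².
Total ΔF = 1.4431 + 0.5292 + 0.0182 = 1.9905 W/m².
ΔT = λ ΔF = 0.70 × 1.99 = 1.3930 K.

ΔF = 1.99 W/m²; ΔT = 1.4 K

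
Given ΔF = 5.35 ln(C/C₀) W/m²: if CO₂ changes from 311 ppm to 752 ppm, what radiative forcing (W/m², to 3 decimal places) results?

CO₂: 5.35 × ln(752/311) = 5.35 × ln(2.41801) = 5.35 × 0.88294 = 4.7237 W/m².

ΔF = 4.724 W/m²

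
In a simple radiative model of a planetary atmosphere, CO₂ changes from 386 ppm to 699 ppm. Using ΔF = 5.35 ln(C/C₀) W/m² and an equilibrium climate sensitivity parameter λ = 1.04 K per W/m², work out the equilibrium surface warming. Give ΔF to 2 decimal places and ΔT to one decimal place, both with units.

ΔF = 3.18 W/m²; ΔT = 3.3 K

CO₂: 5.35 × ln(699/386) = 5.35 × ln(1.81088) = 5.35 × 0.59381 = 3.1769 W/m².
ΔT = λ ΔF = 1.04 × 3.18 = 3.3072 K.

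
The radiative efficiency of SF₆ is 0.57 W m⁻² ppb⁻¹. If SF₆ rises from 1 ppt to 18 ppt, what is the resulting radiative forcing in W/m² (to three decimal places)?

SF₆: Δ = 18 − 1 = 17 ppt = 0.017 ppb; ΔF = 0.57 × 0.017 = 0.0097 W/m².

ΔF = 0.010 W/m²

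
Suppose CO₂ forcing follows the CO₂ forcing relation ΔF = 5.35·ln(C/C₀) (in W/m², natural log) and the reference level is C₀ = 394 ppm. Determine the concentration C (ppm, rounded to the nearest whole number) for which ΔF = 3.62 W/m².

Set 5.35 ln(C/394) = 3.62, so ln(C/394) = 3.62/5.35 = 0.67664.
Then C/394 = e^0.67664 = 1.96726, giving C = 394 × 1.96726 = 775.10 ppm.

C ≈ 775 ppm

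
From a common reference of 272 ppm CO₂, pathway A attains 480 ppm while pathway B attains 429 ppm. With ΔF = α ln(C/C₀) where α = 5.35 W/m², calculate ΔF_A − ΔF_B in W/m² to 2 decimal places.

ΔF_A = 5.35 ln(480/272) = 5.35 × 0.56798 = 3.0387 W/m².
ΔF_B = 5.35 ln(429/272) = 5.35 × 0.45565 = 2.4377 W/m².
Difference: 3.0387 − 2.4377 = 0.6010 W/m².
(Equivalently, ΔF_A − ΔF_B = 5.35 ln(480/429) = 5.35 × 0.11233 = 0.6010 W/m².)

ΔF_A − ΔF_B = 0.60 W/m²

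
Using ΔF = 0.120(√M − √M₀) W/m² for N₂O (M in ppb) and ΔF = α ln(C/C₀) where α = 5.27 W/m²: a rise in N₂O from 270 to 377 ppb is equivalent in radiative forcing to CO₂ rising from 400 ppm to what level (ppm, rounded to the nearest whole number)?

C ≈ 428 ppm

N₂O forcing: 0.120 × (√377 − √270) = 0.120 × (19.4165 − 16.4317) = 0.120 × 2.9848 = 0.35818 W/m².
Set 5.27 ln(C/400) = 0.35818: ln(C/400) = 0.35818/5.27 = 0.06797, so C = 400 × e^0.06797 = 400 × 1.07033 = 428.13 ppm.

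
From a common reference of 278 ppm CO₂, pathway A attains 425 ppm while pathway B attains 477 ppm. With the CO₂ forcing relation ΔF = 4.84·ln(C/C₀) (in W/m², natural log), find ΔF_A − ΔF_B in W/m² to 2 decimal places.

ΔF_A = 4.84 ln(425/278) = 4.84 × 0.42447 = 2.0544 W/m².
ΔF_B = 4.84 ln(477/278) = 4.84 × 0.53990 = 2.6131 W/m².
Difference: 2.0544 − 2.6131 = -0.5587 W/m².
(Equivalently, ΔF_A − ΔF_B = 4.84 ln(425/477) = 4.84 × -0.11543 = -0.5587 W/m².)

ΔF_A − ΔF_B = -0.56 W/m²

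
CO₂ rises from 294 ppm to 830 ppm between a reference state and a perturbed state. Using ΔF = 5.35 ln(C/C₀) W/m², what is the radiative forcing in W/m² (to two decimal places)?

CO₂ absorption bands are partially saturated, so forcing scales with the logarithm of the concentration ratio.
CO₂: 5.35 × ln(830/294) = 5.35 × ln(2.82313) = 5.35 × 1.03785 = 5.5525 W/m².

ΔF = 5.55 W/m²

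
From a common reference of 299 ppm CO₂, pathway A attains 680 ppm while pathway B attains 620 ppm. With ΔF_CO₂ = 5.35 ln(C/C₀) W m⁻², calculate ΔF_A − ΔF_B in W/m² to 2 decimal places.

ΔF_A − ΔF_B = 0.49 W/m²

ΔF_A = 5.35 ln(680/299) = 5.35 × 0.82165 = 4.3958 W/m².
ΔF_B = 5.35 ln(620/299) = 5.35 × 0.72928 = 3.9016 W/m².
Difference: 4.3958 − 3.9016 = 0.4942 W/m².
(Equivalently, ΔF_A − ΔF_B = 5.35 ln(680/620) = 5.35 × 0.09237 = 0.4942 W/m².)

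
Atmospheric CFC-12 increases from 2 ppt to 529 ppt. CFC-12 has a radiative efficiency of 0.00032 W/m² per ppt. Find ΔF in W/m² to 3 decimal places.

ΔF = 0.169 W/m²

CFC-12: ΔF = 0.00032 × (529 − 2) = 0.00032 × 527 = 0.1686 W/m².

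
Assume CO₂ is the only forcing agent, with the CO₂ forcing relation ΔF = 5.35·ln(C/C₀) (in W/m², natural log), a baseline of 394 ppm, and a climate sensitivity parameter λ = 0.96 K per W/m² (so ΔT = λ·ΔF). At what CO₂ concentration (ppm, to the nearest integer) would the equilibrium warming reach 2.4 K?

C ≈ 629 ppm

Required forcing: ΔF = ΔT/λ = 2.4/0.96 = 2.5000 W/m².
Then ln(C/394) = ΔF/5.35 = 2.5000/5.35 = 0.46729.
So C = 394 × e^0.46729 = 394 × 1.59566 = 628.69 ppm.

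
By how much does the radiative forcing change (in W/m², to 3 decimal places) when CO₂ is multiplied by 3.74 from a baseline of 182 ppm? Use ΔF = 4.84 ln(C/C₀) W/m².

ΔF = 4.84 × ln(3.74) = 4.84 × 1.31909 = 6.3844 W/m².

ΔF = 6.384 W/m²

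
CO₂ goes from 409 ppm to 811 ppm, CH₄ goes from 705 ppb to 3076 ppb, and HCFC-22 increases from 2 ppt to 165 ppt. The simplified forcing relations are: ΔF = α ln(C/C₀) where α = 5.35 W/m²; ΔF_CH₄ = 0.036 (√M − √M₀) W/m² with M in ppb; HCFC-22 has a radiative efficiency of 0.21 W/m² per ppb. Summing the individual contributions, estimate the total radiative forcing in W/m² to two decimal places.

CO₂: 5.35 × ln(811/409) = 5.35 × ln(1.98289) = 5.35 × 0.68456 = 3.6624 W/m².
CH₄: 0.036 × (√3076 − √705) = 0.036 × (55.4617 − 26.5518) = 0.036 × 28.9099 = 1.0408 W/m².
HCFC-22: Δ = 165 − 2 = 163 ppt = 0.163 ppb; ΔF = 0.21 × 0.163 = 0.0342 W/m².
Total ΔF = 3.6624 + 1.0408 + 0.0342 = 4.7374 W/m².

ΔF = 4.74 W/m²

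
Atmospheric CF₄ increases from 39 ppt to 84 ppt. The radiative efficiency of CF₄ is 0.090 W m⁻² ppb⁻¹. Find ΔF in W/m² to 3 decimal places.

ΔF = 0.004 W/m²

CF₄: Δ = 84 − 39 = 45 ppt = 0.045 ppb; ΔF = 0.090 × 0.045 = 0.0041 W/m².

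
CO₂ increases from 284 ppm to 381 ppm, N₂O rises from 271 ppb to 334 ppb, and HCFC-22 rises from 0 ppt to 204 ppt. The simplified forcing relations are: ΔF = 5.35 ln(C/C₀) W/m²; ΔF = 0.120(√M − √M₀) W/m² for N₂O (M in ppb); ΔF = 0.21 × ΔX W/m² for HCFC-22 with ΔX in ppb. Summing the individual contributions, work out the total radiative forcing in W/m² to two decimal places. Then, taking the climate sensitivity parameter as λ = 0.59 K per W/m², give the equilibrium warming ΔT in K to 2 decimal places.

CO₂: 5.35 × ln(381/284) = 5.35 × ln(1.34155) = 5.35 × 0.29383 = 1.5720 W/m².
N₂O: 0.120 × (√334 − √271) = 0.120 × (18.2757 − 16.4621) = 0.120 × 1.8136 = 0.2176 W/m².
HCFC-22: Δ = 204 − 0 = 204 ppt = 0.204 ppb; ΔF = 0.21 × 0.204 = 0.0428 W/m².
Total ΔF = 1.5720 + 0.2176 + 0.0428 = 1.8324 W/m².
ΔT = λ ΔF = 0.59 × 1.83 = 1.0797 K.

ΔF = 1.83 W/m²; ΔT = 1.08 K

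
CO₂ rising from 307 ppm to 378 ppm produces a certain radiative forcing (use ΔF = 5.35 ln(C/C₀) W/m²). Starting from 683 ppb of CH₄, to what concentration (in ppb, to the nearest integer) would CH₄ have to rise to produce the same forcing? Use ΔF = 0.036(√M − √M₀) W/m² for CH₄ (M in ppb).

CO₂ forcing: 5.35 × ln(378/307) = 5.35 × 0.208046 = 1.11305 W/m².
Set 0.036(√M − √683) = 1.11305: √M = 1.11305/0.036 + √683 = 30.9181 + 26.1343 = 57.0524.
M = (57.0524)² = 3254.98 ppb.

M ≈ 3255 ppb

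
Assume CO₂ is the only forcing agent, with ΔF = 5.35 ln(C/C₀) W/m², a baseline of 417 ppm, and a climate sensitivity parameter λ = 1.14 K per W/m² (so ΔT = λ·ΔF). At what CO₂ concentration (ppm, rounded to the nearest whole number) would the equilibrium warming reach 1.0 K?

Required forcing: ΔF = ΔT/λ = 1.0/1.14 = 0.8772 W/m².
Then ln(C/417) = ΔF/5.35 = 0.8772/5.35 = 0.16396.
So C = 417 × e^0.16396 = 417 × 1.17817 = 491.30 ppm.

C ≈ 491 ppm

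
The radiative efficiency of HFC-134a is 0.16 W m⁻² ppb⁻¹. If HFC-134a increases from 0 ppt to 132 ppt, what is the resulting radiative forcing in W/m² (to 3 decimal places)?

HFC-134a: Δ = 132 − 0 = 132 ppt = 0.132 ppb; ΔF = 0.16 × 0.132 = 0.0211 W/m².

ΔF = 0.021 W/m²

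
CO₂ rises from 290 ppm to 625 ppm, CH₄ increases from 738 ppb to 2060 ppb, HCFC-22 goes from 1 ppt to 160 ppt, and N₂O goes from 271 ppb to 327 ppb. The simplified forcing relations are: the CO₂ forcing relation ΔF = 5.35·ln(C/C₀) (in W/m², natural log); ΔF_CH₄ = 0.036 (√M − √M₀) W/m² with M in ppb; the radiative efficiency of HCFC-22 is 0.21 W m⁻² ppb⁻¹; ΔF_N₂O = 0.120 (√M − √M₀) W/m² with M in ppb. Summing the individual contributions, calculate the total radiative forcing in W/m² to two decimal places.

CO₂: 5.35 × ln(625/290) = 5.35 × ln(2.15517) = 5.35 × 0.76787 = 4.1081 W/m².
CH₄: 0.036 × (√2060 − √738) = 0.036 × (45.3872 − 27.1662) = 0.036 × 18.2210 = 0.6560 W/m².
HCFC-22: Δ = 160 − 1 = 159 ppt = 0.159 ppb; ΔF = 0.21 × 0.159 = 0.0334 W/m².
N₂O: 0.120 × (√327 − √271) = 0.120 × (18.0831 − 16.4621) = 0.120 × 1.6210 = 0.1945 W/m².
Total ΔF = 4.1081 + 0.6560 + 0.0334 + 0.1945 = 4.9920 W/m².

ΔF = 4.99 W/m²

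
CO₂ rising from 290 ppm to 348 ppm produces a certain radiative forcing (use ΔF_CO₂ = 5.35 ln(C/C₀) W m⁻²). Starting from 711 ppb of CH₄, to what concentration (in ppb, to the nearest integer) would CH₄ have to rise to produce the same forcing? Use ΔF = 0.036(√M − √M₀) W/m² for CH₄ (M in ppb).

M ≈ 2890 ppb

CO₂ forcing: 5.35 × ln(348/290) = 5.35 × 0.182322 = 0.97542 W/m².
Set 0.036(√M − √711) = 0.97542: √M = 0.97542/0.036 + √711 = 27.0950 + 26.6646 = 53.7596.
M = (53.7596)² = 2890.09 ppb.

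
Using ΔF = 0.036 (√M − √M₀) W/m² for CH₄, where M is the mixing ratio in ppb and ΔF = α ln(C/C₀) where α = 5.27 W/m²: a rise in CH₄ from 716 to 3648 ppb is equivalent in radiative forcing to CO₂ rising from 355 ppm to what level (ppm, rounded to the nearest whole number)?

C ≈ 447 ppm

CH₄ forcing: 0.036 × (√3648 − √716) = 0.036 × (60.3987 − 26.7582) = 0.036 × 33.6405 = 1.21106 W/m².
Set 5.27 ln(C/355) = 1.21106: ln(C/355) = 1.21106/5.27 = 0.22980, so C = 355 × e^0.22980 = 355 × 1.25835 = 446.71 ppm.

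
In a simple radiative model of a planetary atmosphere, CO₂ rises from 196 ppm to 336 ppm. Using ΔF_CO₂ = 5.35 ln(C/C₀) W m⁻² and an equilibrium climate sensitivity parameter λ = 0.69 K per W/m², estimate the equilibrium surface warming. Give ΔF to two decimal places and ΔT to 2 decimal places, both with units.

CO₂: 5.35 × ln(336/196) = 5.35 × ln(1.71429) = 5.35 × 0.53900 = 2.8837 W/m².
ΔT = λ ΔF = 0.69 × 2.88 = 1.9872 K.

ΔF = 2.88 W/m²; ΔT = 1.99 K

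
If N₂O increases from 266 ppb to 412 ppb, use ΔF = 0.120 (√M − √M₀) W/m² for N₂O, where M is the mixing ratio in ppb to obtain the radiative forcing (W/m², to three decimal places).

N₂O: 0.120 × (√412 − √266) = 0.120 × (20.2978 − 16.3095) = 0.120 × 3.9883 = 0.4786 W/m².

ΔF = 0.479 W/m²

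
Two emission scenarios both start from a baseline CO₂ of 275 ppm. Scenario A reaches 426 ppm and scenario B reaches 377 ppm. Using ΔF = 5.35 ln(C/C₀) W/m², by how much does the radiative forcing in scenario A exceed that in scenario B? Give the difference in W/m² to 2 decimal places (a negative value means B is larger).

ΔF_A − ΔF_B = 0.65 W/m²

ΔF_A = 5.35 ln(426/275) = 5.35 × 0.43767 = 2.3415 W/m².
ΔF_B = 5.35 ln(377/275) = 5.35 × 0.31547 = 1.6878 W/m².
Difference: 2.3415 − 1.6878 = 0.6537 W/m².
(Equivalently, ΔF_A − ΔF_B = 5.35 ln(426/377) = 5.35 × 0.12219 = 0.6537 W/m².)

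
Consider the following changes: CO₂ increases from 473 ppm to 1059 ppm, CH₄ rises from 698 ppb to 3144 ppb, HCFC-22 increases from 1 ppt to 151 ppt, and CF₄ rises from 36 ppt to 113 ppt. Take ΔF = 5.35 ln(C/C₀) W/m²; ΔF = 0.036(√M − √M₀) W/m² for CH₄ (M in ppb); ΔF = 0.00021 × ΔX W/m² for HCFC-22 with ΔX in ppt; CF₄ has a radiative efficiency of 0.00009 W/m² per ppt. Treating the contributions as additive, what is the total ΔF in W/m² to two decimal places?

ΔF = 5.42 W/m²

CO₂: 5.35 × ln(1059/473) = 5.35 × ln(2.23890) = 5.35 × 0.80598 = 4.3120 W/m².
CH₄: 0.036 × (√3144 − √698) = 0.036 × (56.0714 − 26.4197) = 0.036 × 29.6517 = 1.0675 W/m².
HCFC-22: ΔF = 0.00021 × (151 − 1) = 0.00021 × 150 = 0.0315 W/m².
CF₄: ΔF = 0.00009 × (113 − 36) = 0.00009 × 77 = 0.0069 W/m².
Total ΔF = 4.3120 + 1.0675 + 0.0315 + 0.0069 = 5.4179 W/m².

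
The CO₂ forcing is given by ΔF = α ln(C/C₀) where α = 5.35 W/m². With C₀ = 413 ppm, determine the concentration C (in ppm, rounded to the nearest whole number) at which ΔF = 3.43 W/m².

C ≈ 784 ppm

Set 5.35 ln(C/413) = 3.43, so ln(C/413) = 3.43/5.35 = 0.64112.
Then C/413 = e^0.64112 = 1.89861, giving C = 413 × 1.89861 = 784.13 ppm.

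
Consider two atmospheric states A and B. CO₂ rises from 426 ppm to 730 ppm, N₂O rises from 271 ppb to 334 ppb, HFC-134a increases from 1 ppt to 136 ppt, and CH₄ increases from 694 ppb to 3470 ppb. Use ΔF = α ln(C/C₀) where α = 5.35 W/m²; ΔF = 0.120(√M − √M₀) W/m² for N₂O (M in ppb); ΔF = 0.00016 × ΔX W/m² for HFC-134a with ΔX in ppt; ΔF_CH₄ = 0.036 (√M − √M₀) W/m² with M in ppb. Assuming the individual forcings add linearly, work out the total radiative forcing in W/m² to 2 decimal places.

ΔF = 4.29 W/m²

CO₂: 5.35 × ln(730/426) = 5.35 × ln(1.71362) = 5.35 × 0.53861 = 2.8816 W/m².
N₂O: 0.120 × (√334 − √271) = 0.120 × (18.2757 − 16.4621) = 0.120 × 1.8136 = 0.2176 W/m².
HFC-134a: ΔF = 0.00016 × (136 − 1) = 0.00016 × 135 = 0.0216 W/m².
CH₄: 0.036 × (√3470 − √694) = 0.036 × (58.9067 − 26.3439) = 0.036 × 32.5628 = 1.1723 W/m².
Total ΔF = 2.8816 + 0.2176 + 0.0216 + 1.1723 = 4.2931 W/m².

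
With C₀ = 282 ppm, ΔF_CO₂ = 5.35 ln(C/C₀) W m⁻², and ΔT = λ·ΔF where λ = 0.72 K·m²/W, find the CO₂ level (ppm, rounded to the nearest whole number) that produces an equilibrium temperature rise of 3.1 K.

C ≈ 631 ppm

Required forcing: ΔF = ΔT/λ = 3.1/0.72 = 4.3056 W/m².
Then ln(C/282) = ΔF/5.35 = 4.3056/5.35 = 0.80479.
So C = 282 × e^0.80479 = 282 × 2.23623 = 630.62 ppm.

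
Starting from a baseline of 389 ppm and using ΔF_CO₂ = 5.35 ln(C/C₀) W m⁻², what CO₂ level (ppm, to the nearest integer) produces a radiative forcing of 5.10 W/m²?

C ≈ 1009 ppm

Set 5.35 ln(C/389) = 5.10, so ln(C/389) = 5.10/5.35 = 0.95327.
Then C/389 = e^0.95327 = 2.59418, giving C = 389 × 2.59418 = 1009.14 ppm.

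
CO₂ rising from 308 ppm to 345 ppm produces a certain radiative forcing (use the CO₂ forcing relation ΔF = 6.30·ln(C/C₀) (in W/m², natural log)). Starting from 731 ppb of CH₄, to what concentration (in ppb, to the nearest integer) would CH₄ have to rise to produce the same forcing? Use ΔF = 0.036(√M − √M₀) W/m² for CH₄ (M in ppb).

M ≈ 2199 ppb

CO₂ forcing: 6.30 × ln(345/308) = 6.30 × 0.113445 = 0.71470 W/m².
Set 0.036(√M − √731) = 0.71470: √M = 0.71470/0.036 + √731 = 19.8528 + 27.0370 = 46.8898.
M = (46.8898)² = 2198.65 ppb.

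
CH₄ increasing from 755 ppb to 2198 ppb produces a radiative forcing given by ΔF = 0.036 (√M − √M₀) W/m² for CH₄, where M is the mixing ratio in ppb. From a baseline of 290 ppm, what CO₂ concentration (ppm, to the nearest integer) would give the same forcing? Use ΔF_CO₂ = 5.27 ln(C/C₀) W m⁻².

CH₄ forcing: 0.036 × (√2198 − √755) = 0.036 × (46.8828 − 27.4773) = 0.036 × 19.4055 = 0.69860 W/m².
Set 5.27 ln(C/290) = 0.69860: ln(C/290) = 0.69860/5.27 = 0.13256, so C = 290 × e^0.13256 = 290 × 1.14175 = 331.11 ppm.

C ≈ 331 ppm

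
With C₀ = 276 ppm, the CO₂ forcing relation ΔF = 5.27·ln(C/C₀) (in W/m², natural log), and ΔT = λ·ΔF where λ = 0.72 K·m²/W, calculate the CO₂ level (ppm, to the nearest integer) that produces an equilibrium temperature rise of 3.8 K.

C ≈ 751 ppm

Required forcing: ΔF = ΔT/λ = 3.8/0.72 = 5.2778 W/m².
Then ln(C/276) = ΔF/5.27 = 5.2778/5.27 = 1.00148.
So C = 276 × e^1.00148 = 276 × 2.72231 = 751.36 ppm.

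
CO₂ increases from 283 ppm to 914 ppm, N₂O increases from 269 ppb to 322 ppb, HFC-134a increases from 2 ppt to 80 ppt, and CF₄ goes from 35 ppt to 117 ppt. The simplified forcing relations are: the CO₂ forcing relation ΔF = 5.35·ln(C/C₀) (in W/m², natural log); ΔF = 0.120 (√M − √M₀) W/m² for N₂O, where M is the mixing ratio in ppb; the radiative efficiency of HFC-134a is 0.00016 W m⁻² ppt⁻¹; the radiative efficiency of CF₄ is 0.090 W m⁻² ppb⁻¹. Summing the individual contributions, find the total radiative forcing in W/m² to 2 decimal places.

CO₂: 5.35 × ln(914/283) = 5.35 × ln(3.22968) = 5.35 × 1.17238 = 6.2722 W/m².
N₂O: 0.120 × (√322 − √269) = 0.120 × (17.9444 − 16.4012) = 0.120 × 1.5432 = 0.1852 W/m².
HFC-134a: ΔF = 0.00016 × (80 − 2) = 0.00016 × 78 = 0.0125 W/m².
CF₄: Δ = 117 − 35 = 82 ppt = 0.082 ppb; ΔF = 0.090 × 0.082 = 0.0074 W/m².
Total ΔF = 6.2722 + 0.1852 + 0.0125 + 0.0074 = 6.4773 W/m².

ΔF = 6.48 W/m²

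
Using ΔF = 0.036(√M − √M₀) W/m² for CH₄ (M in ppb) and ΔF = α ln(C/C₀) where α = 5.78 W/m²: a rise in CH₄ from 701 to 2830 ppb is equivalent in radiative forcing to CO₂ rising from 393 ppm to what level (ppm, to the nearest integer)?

C ≈ 464 ppm

CH₄ forcing: 0.036 × (√2830 − √701) = 0.036 × (53.1977 − 26.4764) = 0.036 × 26.7213 = 0.96197 W/m².
Set 5.78 ln(C/393) = 0.96197: ln(C/393) = 0.96197/5.78 = 0.16643, so C = 393 × e^0.16643 = 393 × 1.18108 = 464.16 ppm.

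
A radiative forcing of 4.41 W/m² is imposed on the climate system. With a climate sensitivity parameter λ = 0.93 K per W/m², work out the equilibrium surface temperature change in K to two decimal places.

ΔT = λ ΔF = 0.93 × 4.41 = 4.1013 K.

ΔT = 4.10 K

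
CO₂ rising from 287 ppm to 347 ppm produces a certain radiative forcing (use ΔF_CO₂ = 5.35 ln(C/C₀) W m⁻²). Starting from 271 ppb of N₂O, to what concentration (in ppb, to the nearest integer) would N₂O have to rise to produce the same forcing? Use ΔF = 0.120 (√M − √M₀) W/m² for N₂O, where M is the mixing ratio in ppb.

CO₂ forcing: 5.35 × ln(347/287) = 5.35 × 0.189843 = 1.01566 W/m².
Set 0.120(√M − √271) = 1.01566: √M = 1.01566/0.120 + √271 = 8.4638 + 16.4621 = 24.9259.
M = (24.9259)² = 621.30 ppb.

M ≈ 621 ppb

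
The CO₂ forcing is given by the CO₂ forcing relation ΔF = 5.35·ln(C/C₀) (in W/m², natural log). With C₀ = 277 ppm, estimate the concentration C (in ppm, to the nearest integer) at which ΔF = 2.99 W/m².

Set 5.35 ln(C/277) = 2.99, so ln(C/277) = 2.99/5.35 = 0.55888.
Then C/277 = e^0.55888 = 1.74871, giving C = 277 × 1.74871 = 484.39 ppm.

C ≈ 484 ppm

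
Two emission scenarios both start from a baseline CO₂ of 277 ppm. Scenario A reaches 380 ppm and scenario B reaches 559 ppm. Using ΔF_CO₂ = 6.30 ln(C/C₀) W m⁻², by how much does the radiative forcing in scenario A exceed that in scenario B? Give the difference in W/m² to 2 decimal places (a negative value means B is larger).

ΔF_A − ΔF_B = -2.43 W/m²

ΔF_A = 6.30 ln(380/277) = 6.30 × 0.31615 = 1.9917 W/m².
ΔF_B = 6.30 ln(559/277) = 6.30 × 0.70213 = 4.4234 W/m².
Difference: 1.9917 − 4.4234 = -2.4317 W/m².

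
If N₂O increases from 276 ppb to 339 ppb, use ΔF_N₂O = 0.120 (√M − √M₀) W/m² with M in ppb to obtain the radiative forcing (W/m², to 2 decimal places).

ΔF = 0.22 W/m²

N₂O: 0.120 × (√339 − √276) = 0.120 × (18.4120 − 16.6132) = 0.120 × 1.7988 = 0.2159 W/m².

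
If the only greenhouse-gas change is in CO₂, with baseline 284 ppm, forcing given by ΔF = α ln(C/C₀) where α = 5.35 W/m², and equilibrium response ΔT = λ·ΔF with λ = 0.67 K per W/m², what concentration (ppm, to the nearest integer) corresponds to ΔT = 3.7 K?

C ≈ 797 ppm

Required forcing: ΔF = ΔT/λ = 3.7/0.67 = 5.5224 W/m².
Then ln(C/284) = ΔF/5.35 = 5.5224/5.35 = 1.03222.
So C = 284 × e^1.03222 = 284 × 2.80729 = 797.27 ppm.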